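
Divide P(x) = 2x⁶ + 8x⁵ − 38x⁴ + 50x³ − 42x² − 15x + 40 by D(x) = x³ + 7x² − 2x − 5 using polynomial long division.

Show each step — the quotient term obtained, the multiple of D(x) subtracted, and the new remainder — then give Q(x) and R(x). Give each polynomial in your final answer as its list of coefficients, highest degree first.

Step 1: lead(2x⁶ + 8x⁵ − 38x⁴ + 50x³ − 42x² − 15x + 40) ÷ lead(D) = 2x⁶ ÷ x³ = 2x³. Subtract (2x³)·D = 2x⁶ + 14x⁵ − 4x⁴ − 10x³. Remainder: −6x⁵ − 34x⁴ + 60x³ − 42x² − 15x + 40.
Step 2: lead(−6x⁵ − 34x⁴ + 60x³ − 42x² − 15x + 40) ÷ lead(D) = −6x⁵ ÷ x³ = −6x². Subtract (−6x²)·D = −6x⁵ − 42x⁴ + 12x³ + 30x². Remainder: 8x⁴ + 48x³ − 72x² − 15x + 40.
Step 3: lead(8x⁴ + 48x³ − 72x² − 15x + 40) ÷ lead(D) = 8x⁴ ÷ x³ = 8x. Subtract (8x)·D = 8x⁴ + 56x³ − 16x² − 40x. Remainder: −8x³ − 56x² + 25x + 40.
Step 4: lead(−8x³ − 56x² + 25x + 40) ÷ lead(D) = −8x³ ÷ x³ = −8. Subtract (−8)·D = −8x³ − 56x² + 16x + 40. Remainder: 9x.

Q = [2, -6, 8, -8]; R = [9, 0]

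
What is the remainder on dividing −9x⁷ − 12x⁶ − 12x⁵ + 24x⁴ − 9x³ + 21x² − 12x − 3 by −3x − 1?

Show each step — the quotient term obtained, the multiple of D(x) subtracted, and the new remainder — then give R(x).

Step 1: lead(−9x⁷ − 12x⁶ − 12x⁵ + 24x⁴ − 9x³ + 21x² − 12x − 3) ÷ lead(D) = −9x⁷ ÷ −3x = 3x⁶. Subtract (3x⁶)·D = −9x⁷ − 3x⁶. Remainder: −9x⁶ − 12x⁵ + 24x⁴ − 9x³ + 21x² − 12x − 3.
Step 2: lead(−9x⁶ − 12x⁵ + 24x⁴ − 9x³ + 21x² − 12x − 3) ÷ lead(D) = −9x⁶ ÷ −3x = 3x⁵. Subtract (3x⁵)·D = −9x⁶ − 3x⁵. Remainder: −9x⁵ + 24x⁴ − 9x³ + 21x² − 12x − 3.
Step 3: lead(−9x⁵ + 24x⁴ − 9x³ + 21x² − 12x − 3) ÷ lead(D) = −9x⁵ ÷ −3x = 3x⁴. Subtract (3x⁴)·D = −9x⁵ − 3x⁴. Remainder: 27x⁴ − 9x³ + 21x² − 12x − 3.
Step 4: lead(27x⁴ − 9x³ + 21x² − 12x − 3) ÷ lead(D) = 27x⁴ ÷ −3x = −9x³. Subtract (−9x³)·D = 27x⁴ + 9x³. Remainder: −18x³ + 21x² − 12x − 3.
Step 5: lead(−18x³ + 21x² − 12x − 3) ÷ lead(D) = −18x³ ÷ −3x = 6x². Subtract (6x²)·D = −18x³ − 6x². Remainder: 27x² − 12x − 3.
Step 6: lead(27x² − 12x − 3) ÷ lead(D) = 27x² ÷ −3x = −9x. Subtract (−9x)·D = 27x² + 9x. Remainder: −21x − 3.
Step 7: lead(−21x − 3) ÷ lead(D) = −21x ÷ −3x = 7. Subtract (7)·D = −21x − 7. Remainder: 4.

R(x) = 4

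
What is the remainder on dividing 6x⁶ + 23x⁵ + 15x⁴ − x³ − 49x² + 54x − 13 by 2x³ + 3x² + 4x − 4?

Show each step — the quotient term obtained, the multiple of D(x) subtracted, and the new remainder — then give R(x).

Step 1: lead(6x⁶ + 23x⁵ + 15x⁴ − x³ − 49x² + 54x − 13) ÷ lead(D) = 6x⁶ ÷ 2x³ = 3x³. Subtract (3x³)·D = 6x⁶ + 9x⁵ + 12x⁴ − 12x³. Remainder: 14x⁵ + 3x⁴ + 11x³ − 49x² + 54x − 13.
Step 2: lead(14x⁵ + 3x⁴ + 11x³ − 49x² + 54x − 13) ÷ lead(D) = 14x⁵ ÷ 2x³ = 7x². Subtract (7x²)·D = 14x⁵ + 21x⁴ + 28x³ − 28x². Remainder: −18x⁴ − 17x³ − 21x² + 54x − 13.
Step 3: lead(−18x⁴ − 17x³ − 21x² + 54x − 13) ÷ lead(D) = −18x⁴ ÷ 2x³ = −9x. Subtract (−9x)·D = −18x⁴ − 27x³ − 36x² + 36x. Remainder: 10x³ + 15x² + 18x − 13.
Step 4: lead(10x³ + 15x² + 18x − 13) ÷ lead(D) = 10x³ ÷ 2x³ = 5. Subtract (5)·D = 10x³ + 15x² + 20x − 20. Remainder: −2x + 7.

R(x) = −2x + 7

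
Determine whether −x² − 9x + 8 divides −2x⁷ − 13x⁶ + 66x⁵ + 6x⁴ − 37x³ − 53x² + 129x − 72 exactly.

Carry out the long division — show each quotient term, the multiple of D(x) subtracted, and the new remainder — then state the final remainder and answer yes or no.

R(x) = 0, so D(x) is a factor of P(x). yes

Step 1: lead(−2x⁷ − 13x⁶ + 66x⁵ + 6x⁴ − 37x³ − 53x² + 129x − 72) ÷ lead(D) = −2x⁷ ÷ −x² = 2x⁵. Subtract (2x⁵)·D = −2x⁷ − 18x⁶ + 16x⁵. Remainder: 5x⁶ + 50x⁵ + 6x⁴ − 37x³ − 53x² + 129x − 72.
Step 2: lead(5x⁶ + 50x⁵ + 6x⁴ − 37x³ − 53x² + 129x − 72) ÷ lead(D) = 5x⁶ ÷ −x² = −5x⁴. Subtract (−5x⁴)·D = 5x⁶ + 45x⁵ − 40x⁴. Remainder: 5x⁵ + 46x⁴ − 37x³ − 53x² + 129x − 72.
Step 3: lead(5x⁵ + 46x⁴ − 37x³ − 53x² + 129x − 72) ÷ lead(D) = 5x⁵ ÷ −x² = −5x³. Subtract (−5x³)·D = 5x⁵ + 45x⁴ − 40x³. Remainder: x⁴ + 3x³ − 53x² + 129x − 72.
Step 4: lead(x⁴ + 3x³ − 53x² + 129x − 72) ÷ lead(D) = x⁴ ÷ −x² = −x². Subtract (−x²)·D = x⁴ + 9x³ − 8x². Remainder: −6x³ − 45x² + 129x − 72.
Step 5: lead(−6x³ − 45x² + 129x − 72) ÷ lead(D) = −6x³ ÷ −x² = 6x. Subtract (6x)·D = −6x³ − 54x² + 48x. Remainder: 9x² + 81x − 72.
Step 6: lead(9x² + 81x − 72) ÷ lead(D) = 9x² ÷ −x² = −9. Subtract (−9)·D = 9x² + 81x − 72. Remainder: 0.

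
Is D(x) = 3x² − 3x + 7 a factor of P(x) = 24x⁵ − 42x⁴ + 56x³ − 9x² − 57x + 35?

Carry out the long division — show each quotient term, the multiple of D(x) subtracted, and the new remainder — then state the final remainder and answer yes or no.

Step 1: lead(24x⁵ − 42x⁴ + 56x³ − 9x² − 57x + 35) ÷ lead(D) = 24x⁵ ÷ 3x² = 8x³. Subtract (8x³)·D = 24x⁵ − 24x⁴ + 56x³. Remainder: −18x⁴ − 9x² − 57x + 35.
Step 2: lead(−18x⁴ − 9x² − 57x + 35) ÷ lead(D) = −18x⁴ ÷ 3x² = −6x². Subtract (−6x²)·D = −18x⁴ + 18x³ − 42x². Remainder: −18x³ + 33x² − 57x + 35.
Step 3: lead(−18x³ + 33x² − 57x + 35) ÷ lead(D) = −18x³ ÷ 3x² = −6x. Subtract (−6x)·D = −18x³ + 18x² − 42x. Remainder: 15x² − 15x + 35.
Step 4: lead(15x² − 15x + 35) ÷ lead(D) = 15x² ÷ 3x² = 5. Subtract (5)·D = 15x² − 15x + 35. Remainder: 0.

R(x) = 0, so D(x) is a factor of P(x). yes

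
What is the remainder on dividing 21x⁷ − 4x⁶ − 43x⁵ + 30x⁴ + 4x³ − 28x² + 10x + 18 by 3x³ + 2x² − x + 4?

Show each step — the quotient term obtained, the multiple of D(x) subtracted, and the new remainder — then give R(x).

R(x) = −2x + 2

Step 1: lead(21x⁷ − 4x⁶ − 43x⁵ + 30x⁴ + 4x³ − 28x² + 10x + 18) ÷ lead(D) = 21x⁷ ÷ 3x³ = 7x⁴. Subtract (7x⁴)·D = 21x⁷ + 14x⁶ − 7x⁵ + 28x⁴. Remainder: −18x⁶ − 36x⁵ + 2x⁴ + 4x³ − 28x² + 10x + 18.
Step 2: lead(−18x⁶ − 36x⁵ + 2x⁴ + 4x³ − 28x² + 10x + 18) ÷ lead(D) = −18x⁶ ÷ 3x³ = −6x³. Subtract (−6x³)·D = −18x⁶ − 12x⁵ + 6x⁴ − 24x³. Remainder: −24x⁵ − 4x⁴ + 28x³ − 28x² + 10x + 18.
Step 3: lead(−24x⁵ − 4x⁴ + 28x³ − 28x² + 10x + 18) ÷ lead(D) = −24x⁵ ÷ 3x³ = −8x². Subtract (−8x²)·D = −24x⁵ − 16x⁴ + 8x³ − 32x². Remainder: 12x⁴ + 20x³ + 4x² + 10x + 18.
Step 4: lead(12x⁴ + 20x³ + 4x² + 10x + 18) ÷ lead(D) = 12x⁴ ÷ 3x³ = 4x. Subtract (4x)·D = 12x⁴ + 8x³ − 4x² + 16x. Remainder: 12x³ + 8x² − 6x + 18.
Step 5: lead(12x³ + 8x² − 6x + 18) ÷ lead(D) = 12x³ ÷ 3x³ = 4. Subtract (4)·D = 12x³ + 8x² − 4x + 16. Remainder: −2x + 2.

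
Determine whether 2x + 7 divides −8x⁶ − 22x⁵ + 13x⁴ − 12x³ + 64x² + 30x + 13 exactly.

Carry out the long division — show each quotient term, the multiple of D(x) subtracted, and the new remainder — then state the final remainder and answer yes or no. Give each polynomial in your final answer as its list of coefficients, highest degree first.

Step 1: lead(−8x⁶ − 22x⁵ + 13x⁴ − 12x³ + 64x² + 30x + 13) ÷ lead(D) = −8x⁶ ÷ 2x = −4x⁵. Subtract (−4x⁵)·D = −8x⁶ − 28x⁵. Remainder: 6x⁵ + 13x⁴ − 12x³ + 64x² + 30x + 13.
Step 2: lead(6x⁵ + 13x⁴ − 12x³ + 64x² + 30x + 13) ÷ lead(D) = 6x⁵ ÷ 2x = 3x⁴. Subtract (3x⁴)·D = 6x⁵ + 21x⁴. Remainder: −8x⁴ − 12x³ + 64x² + 30x + 13.
Step 3: lead(−8x⁴ − 12x³ + 64x² + 30x + 13) ÷ lead(D) = −8x⁴ ÷ 2x = −4x³. Subtract (−4x³)·D = −8x⁴ − 28x³. Remainder: 16x³ + 64x² + 30x + 13.
Step 4: lead(16x³ + 64x² + 30x + 13) ÷ lead(D) = 16x³ ÷ 2x = 8x². Subtract (8x²)·D = 16x³ + 56x². Remainder: 8x² + 30x + 13.
Step 5: lead(8x² + 30x + 13) ÷ lead(D) = 8x² ÷ 2x = 4x. Subtract (4x)·D = 8x² + 28x. Remainder: 2x + 13.
Step 6: lead(2x + 13) ÷ lead(D) = 2x ÷ 2x = 1. Subtract (1)·D = 2x + 7. Remainder: 6.

R = [6], so D(x) is not a factor of P(x). no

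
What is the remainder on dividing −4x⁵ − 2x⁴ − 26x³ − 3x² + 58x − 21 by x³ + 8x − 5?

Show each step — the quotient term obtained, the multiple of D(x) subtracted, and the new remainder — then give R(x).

R(x) = −7x² + 9

Step 1: lead(−4x⁵ − 2x⁴ − 26x³ − 3x² + 58x − 21) ÷ lead(D) = −4x⁵ ÷ x³ = −4x². Subtract (−4x²)·D = −4x⁵ − 32x³ + 20x². Remainder: −2x⁴ + 6x³ − 23x² + 58x − 21.
Step 2: lead(−2x⁴ + 6x³ − 23x² + 58x − 21) ÷ lead(D) = −2x⁴ ÷ x³ = −2x. Subtract (−2x)·D = −2x⁴ − 16x² + 10x. Remainder: 6x³ − 7x² + 48x − 21.
Step 3: lead(6x³ − 7x² + 48x − 21) ÷ lead(D) = 6x³ ÷ x³ = 6. Subtract (6)·D = 6x³ + 48x − 30. Remainder: −7x² + 9.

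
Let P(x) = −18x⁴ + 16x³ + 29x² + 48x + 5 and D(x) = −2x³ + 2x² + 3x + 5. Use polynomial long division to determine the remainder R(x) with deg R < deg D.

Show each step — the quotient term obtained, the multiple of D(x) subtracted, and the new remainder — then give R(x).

R(x) = 0

Step 1: lead(−18x⁴ + 16x³ + 29x² + 48x + 5) ÷ lead(D) = −18x⁴ ÷ −2x³ = 9x. Subtract (9x)·D = −18x⁴ + 18x³ + 27x² + 45x. Remainder: −2x³ + 2x² + 3x + 5.
Step 2: lead(−2x³ + 2x² + 3x + 5) ÷ lead(D) = −2x³ ÷ −2x³ = 1. Subtract (1)·D = −2x³ + 2x² + 3x + 5. Remainder: 0.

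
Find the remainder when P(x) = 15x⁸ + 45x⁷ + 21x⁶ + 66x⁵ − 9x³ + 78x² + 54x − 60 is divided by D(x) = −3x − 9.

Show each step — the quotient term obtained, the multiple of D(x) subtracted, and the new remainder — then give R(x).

R(x) = −6

Step 1: lead(15x⁸ + 45x⁷ + 21x⁶ + 66x⁵ − 9x³ + 78x² + 54x − 60) ÷ lead(D) = 15x⁸ ÷ −3x = −5x⁷. Subtract (−5x⁷)·D = 15x⁸ + 45x⁷. Remainder: 21x⁶ + 66x⁵ − 9x³ + 78x² + 54x − 60.
Step 2: lead(21x⁶ + 66x⁵ − 9x³ + 78x² + 54x − 60) ÷ lead(D) = 21x⁶ ÷ −3x = −7x⁵. Subtract (−7x⁵)·D = 21x⁶ + 63x⁵. Remainder: 3x⁵ − 9x³ + 78x² + 54x − 60.
Step 3: lead(3x⁵ − 9x³ + 78x² + 54x − 60) ÷ lead(D) = 3x⁵ ÷ −3x = −x⁴. Subtract (−x⁴)·D = 3x⁵ + 9x⁴. Remainder: −9x⁴ − 9x³ + 78x² + 54x − 60.
Step 4: lead(−9x⁴ − 9x³ + 78x² + 54x − 60) ÷ lead(D) = −9x⁴ ÷ −3x = 3x³. Subtract (3x³)·D = −9x⁴ − 27x³. Remainder: 18x³ + 78x² + 54x − 60.
Step 5: lead(18x³ + 78x² + 54x − 60) ÷ lead(D) = 18x³ ÷ −3x = −6x². Subtract (−6x²)·D = 18x³ + 54x². Remainder: 24x² + 54x − 60.
Step 6: lead(24x² + 54x − 60) ÷ lead(D) = 24x² ÷ −3x = −8x. Subtract (−8x)·D = 24x² + 72x. Remainder: −18x − 60.
Step 7: lead(−18x − 60) ÷ lead(D) = −18x ÷ −3x = 6. Subtract (6)·D = −18x − 54. Remainder: −6.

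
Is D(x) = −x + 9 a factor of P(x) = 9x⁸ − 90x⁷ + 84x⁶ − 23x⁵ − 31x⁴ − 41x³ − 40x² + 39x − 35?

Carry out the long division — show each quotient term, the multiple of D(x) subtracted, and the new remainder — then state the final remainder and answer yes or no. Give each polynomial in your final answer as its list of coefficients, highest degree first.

R = [-8], so D(x) is not a factor of P(x). no

Step 1: lead(9x⁸ − 90x⁷ + 84x⁶ − 23x⁵ − 31x⁴ − 41x³ − 40x² + 39x − 35) ÷ lead(D) = 9x⁸ ÷ −x = −9x⁷. Subtract (−9x⁷)·D = 9x⁸ − 81x⁷. Remainder: −9x⁷ + 84x⁶ − 23x⁵ − 31x⁴ − 41x³ − 40x² + 39x − 35.
Step 2: lead(−9x⁷ + 84x⁶ − 23x⁵ − 31x⁴ − 41x³ − 40x² + 39x − 35) ÷ lead(D) = −9x⁷ ÷ −x = 9x⁶. Subtract (9x⁶)·D = −9x⁷ + 81x⁶. Remainder: 3x⁶ − 23x⁵ − 31x⁴ − 41x³ − 40x² + 39x − 35.
Step 3: lead(3x⁶ − 23x⁵ − 31x⁴ − 41x³ − 40x² + 39x − 35) ÷ lead(D) = 3x⁶ ÷ −x = −3x⁵. Subtract (−3x⁵)·D = 3x⁶ − 27x⁵. Remainder: 4x⁵ − 31x⁴ − 41x³ − 40x² + 39x − 35.
Step 4: lead(4x⁵ − 31x⁴ − 41x³ − 40x² + 39x − 35) ÷ lead(D) = 4x⁵ ÷ −x = −4x⁴. Subtract (−4x⁴)·D = 4x⁵ − 36x⁴. Remainder: 5x⁴ − 41x³ − 40x² + 39x − 35.
Step 5: lead(5x⁴ − 41x³ − 40x² + 39x − 35) ÷ lead(D) = 5x⁴ ÷ −x = −5x³. Subtract (−5x³)·D = 5x⁴ − 45x³. Remainder: 4x³ − 40x² + 39x − 35.
Step 6: lead(4x³ − 40x² + 39x − 35) ÷ lead(D) = 4x³ ÷ −x = −4x². Subtract (−4x²)·D = 4x³ − 36x². Remainder: −4x² + 39x − 35.
Step 7: lead(−4x² + 39x − 35) ÷ lead(D) = −4x² ÷ −x = 4x. Subtract (4x)·D = −4x² + 36x. Remainder: 3x − 35.
Step 8: lead(3x − 35) ÷ lead(D) = 3x ÷ −x = −3. Subtract (−3)·D = 3x − 27. Remainder: −8.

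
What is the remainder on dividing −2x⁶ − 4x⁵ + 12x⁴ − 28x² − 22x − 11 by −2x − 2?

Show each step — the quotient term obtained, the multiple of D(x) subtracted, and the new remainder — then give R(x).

Step 1: lead(−2x⁶ − 4x⁵ + 12x⁴ − 28x² − 22x − 11) ÷ lead(D) = −2x⁶ ÷ −2x = x⁵. Subtract (x⁵)·D = −2x⁶ − 2x⁵. Remainder: −2x⁵ + 12x⁴ − 28x² − 22x − 11.
Step 2: lead(−2x⁵ + 12x⁴ − 28x² − 22x − 11) ÷ lead(D) = −2x⁵ ÷ −2x = x⁴. Subtract (x⁴)·D = −2x⁵ − 2x⁴. Remainder: 14x⁴ − 28x² − 22x − 11.
Step 3: lead(14x⁴ − 28x² − 22x − 11) ÷ lead(D) = 14x⁴ ÷ −2x = −7x³. Subtract (−7x³)·D = 14x⁴ + 14x³. Remainder: −14x³ − 28x² − 22x − 11.
Step 4: lead(−14x³ − 28x² − 22x − 11) ÷ lead(D) = −14x³ ÷ −2x = 7x². Subtract (7x²)·D = −14x³ − 14x². Remainder: −14x² − 22x − 11.
Step 5: lead(−14x² − 22x − 11) ÷ lead(D) = −14x² ÷ −2x = 7x. Subtract (7x)·D = −14x² − 14x. Remainder: −8x − 11.
Step 6: lead(−8x − 11) ÷ lead(D) = −8x ÷ −2x = 4. Subtract (4)·D = −8x − 8. Remainder: −3.

R(x) = −3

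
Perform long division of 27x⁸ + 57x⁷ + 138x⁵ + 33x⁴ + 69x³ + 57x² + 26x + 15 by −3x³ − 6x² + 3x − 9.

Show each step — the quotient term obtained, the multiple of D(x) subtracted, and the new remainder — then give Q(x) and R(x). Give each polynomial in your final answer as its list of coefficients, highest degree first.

Q = [-9, -1, -7, -6, -3, -2]; R = [5, -3]

Step 1: lead(27x⁸ + 57x⁷ + 138x⁵ + 33x⁴ + 69x³ + 57x² + 26x + 15) ÷ lead(D) = 27x⁸ ÷ −3x³ = −9x⁵. Subtract (−9x⁵)·D = 27x⁸ + 54x⁷ − 27x⁶ + 81x⁵. Remainder: 3x⁷ + 27x⁶ + 57x⁵ + 33x⁴ + 69x³ + 57x² + 26x + 15.
Step 2: lead(3x⁷ + 27x⁶ + 57x⁵ + 33x⁴ + 69x³ + 57x² + 26x + 15) ÷ lead(D) = 3x⁷ ÷ −3x³ = −x⁴. Subtract (−x⁴)·D = 3x⁷ + 6x⁶ − 3x⁵ + 9x⁴. Remainder: 21x⁶ + 60x⁵ + 24x⁴ + 69x³ + 57x² + 26x + 15.
Step 3: lead(21x⁶ + 60x⁵ + 24x⁴ + 69x³ + 57x² + 26x + 15) ÷ lead(D) = 21x⁶ ÷ −3x³ = −7x³. Subtract (−7x³)·D = 21x⁶ + 42x⁵ − 21x⁴ + 63x³. Remainder: 18x⁵ + 45x⁴ + 6x³ + 57x² + 26x + 15.
Step 4: lead(18x⁵ + 45x⁴ + 6x³ + 57x² + 26x + 15) ÷ lead(D) = 18x⁵ ÷ −3x³ = −6x². Subtract (−6x²)·D = 18x⁵ + 36x⁴ − 18x³ + 54x². Remainder: 9x⁴ + 24x³ + 3x² + 26x + 15.
Step 5: lead(9x⁴ + 24x³ + 3x² + 26x + 15) ÷ lead(D) = 9x⁴ ÷ −3x³ = −3x. Subtract (−3x)·D = 9x⁴ + 18x³ − 9x² + 27x. Remainder: 6x³ + 12x² − x + 15.
Step 6: lead(6x³ + 12x² − x + 15) ÷ lead(D) = 6x³ ÷ −3x³ = −2. Subtract (−2)·D = 6x³ + 12x² − 6x + 18. Remainder: 5x − 3.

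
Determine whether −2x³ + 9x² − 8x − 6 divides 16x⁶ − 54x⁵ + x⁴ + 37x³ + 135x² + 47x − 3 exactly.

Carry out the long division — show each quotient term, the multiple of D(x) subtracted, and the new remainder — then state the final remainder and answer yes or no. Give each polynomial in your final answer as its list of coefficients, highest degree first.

R = [1, 3], so D(x) is not a factor of P(x). no

Step 1: lead(16x⁶ − 54x⁵ + x⁴ + 37x³ + 135x² + 47x − 3) ÷ lead(D) = 16x⁶ ÷ −2x³ = −8x³. Subtract (−8x³)·D = 16x⁶ − 72x⁵ + 64x⁴ + 48x³. Remainder: 18x⁵ − 63x⁴ − 11x³ + 135x² + 47x − 3.
Step 2: lead(18x⁵ − 63x⁴ − 11x³ + 135x² + 47x − 3) ÷ lead(D) = 18x⁵ ÷ −2x³ = −9x². Subtract (−9x²)·D = 18x⁵ − 81x⁴ + 72x³ + 54x². Remainder: 18x⁴ − 83x³ + 81x² + 47x − 3.
Step 3: lead(18x⁴ − 83x³ + 81x² + 47x − 3) ÷ lead(D) = 18x⁴ ÷ −2x³ = −9x. Subtract (−9x)·D = 18x⁴ − 81x³ + 72x² + 54x. Remainder: −2x³ + 9x² − 7x − 3.
Step 4: lead(−2x³ + 9x² − 7x − 3) ÷ lead(D) = −2x³ ÷ −2x³ = 1. Subtract (1)·D = −2x³ + 9x² − 8x − 6. Remainder: x + 3.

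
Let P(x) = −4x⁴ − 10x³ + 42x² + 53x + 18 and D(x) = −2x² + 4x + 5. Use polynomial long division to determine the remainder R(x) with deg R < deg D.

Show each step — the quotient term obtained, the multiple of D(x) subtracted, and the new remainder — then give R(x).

R(x) = 8

Step 1: lead(−4x⁴ − 10x³ + 42x² + 53x + 18) ÷ lead(D) = −4x⁴ ÷ −2x² = 2x². Subtract (2x²)·D = −4x⁴ + 8x³ + 10x². Remainder: −18x³ + 32x² + 53x + 18.
Step 2: lead(−18x³ + 32x² + 53x + 18) ÷ lead(D) = −18x³ ÷ −2x² = 9x. Subtract (9x)·D = −18x³ + 36x² + 45x. Remainder: −4x² + 8x + 18.
Step 3: lead(−4x² + 8x + 18) ÷ lead(D) = −4x² ÷ −2x² = 2. Subtract (2)·D = −4x² + 8x + 10. Remainder: 8.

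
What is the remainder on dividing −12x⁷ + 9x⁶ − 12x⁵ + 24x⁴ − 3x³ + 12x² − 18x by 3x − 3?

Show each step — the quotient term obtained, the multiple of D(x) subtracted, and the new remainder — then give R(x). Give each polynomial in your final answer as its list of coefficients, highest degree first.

Step 1: lead(−12x⁷ + 9x⁶ − 12x⁵ + 24x⁴ − 3x³ + 12x² − 18x) ÷ lead(D) = −12x⁷ ÷ 3x = −4x⁶. Subtract (−4x⁶)·D = −12x⁷ + 12x⁶. Remainder: −3x⁶ − 12x⁵ + 24x⁴ − 3x³ + 12x² − 18x.
Step 2: lead(−3x⁶ − 12x⁵ + 24x⁴ − 3x³ + 12x² − 18x) ÷ lead(D) = −3x⁶ ÷ 3x = −x⁵. Subtract (−x⁵)·D = −3x⁶ + 3x⁵. Remainder: −15x⁵ + 24x⁴ − 3x³ + 12x² − 18x.
Step 3: lead(−15x⁵ + 24x⁴ − 3x³ + 12x² − 18x) ÷ lead(D) = −15x⁵ ÷ 3x = −5x⁴. Subtract (−5x⁴)·D = −15x⁵ + 15x⁴. Remainder: 9x⁴ − 3x³ + 12x² − 18x.
Step 4: lead(9x⁴ − 3x³ + 12x² − 18x) ÷ lead(D) = 9x⁴ ÷ 3x = 3x³. Subtract (3x³)·D = 9x⁴ − 9x³. Remainder: 6x³ + 12x² − 18x.
Step 5: lead(6x³ + 12x² − 18x) ÷ lead(D) = 6x³ ÷ 3x = 2x². Subtract (2x²)·D = 6x³ − 6x². Remainder: 18x² − 18x.
Step 6: lead(18x² − 18x) ÷ lead(D) = 18x² ÷ 3x = 6x. Subtract (6x)·D = 18x² − 18x. Remainder: 0.

R = [0]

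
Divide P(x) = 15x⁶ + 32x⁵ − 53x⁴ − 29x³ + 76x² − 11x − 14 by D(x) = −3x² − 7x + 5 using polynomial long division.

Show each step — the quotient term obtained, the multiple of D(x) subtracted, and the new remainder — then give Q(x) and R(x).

Q(x) = −5x⁴ + x³ + 7x² − 5x − 2; R(x) = −4

Step 1: lead(15x⁶ + 32x⁵ − 53x⁴ − 29x³ + 76x² − 11x − 14) ÷ lead(D) = 15x⁶ ÷ −3x² = −5x⁴. Subtract (−5x⁴)·D = 15x⁶ + 35x⁵ − 25x⁴. Remainder: −3x⁵ − 28x⁴ − 29x³ + 76x² − 11x − 14.
Step 2: lead(−3x⁵ − 28x⁴ − 29x³ + 76x² − 11x − 14) ÷ lead(D) = −3x⁵ ÷ −3x² = x³. Subtract (x³)·D = −3x⁵ − 7x⁴ + 5x³. Remainder: −21x⁴ − 34x³ + 76x² − 11x − 14.
Step 3: lead(−21x⁴ − 34x³ + 76x² − 11x − 14) ÷ lead(D) = −21x⁴ ÷ −3x² = 7x². Subtract (7x²)·D = −21x⁴ − 49x³ + 35x². Remainder: 15x³ + 41x² − 11x − 14.
Step 4: lead(15x³ + 41x² − 11x − 14) ÷ lead(D) = 15x³ ÷ −3x² = −5x. Subtract (−5x)·D = 15x³ + 35x² − 25x. Remainder: 6x² + 14x − 14.
Step 5: lead(6x² + 14x − 14) ÷ lead(D) = 6x² ÷ −3x² = −2. Subtract (−2)·D = 6x² + 14x − 10. Remainder: −4.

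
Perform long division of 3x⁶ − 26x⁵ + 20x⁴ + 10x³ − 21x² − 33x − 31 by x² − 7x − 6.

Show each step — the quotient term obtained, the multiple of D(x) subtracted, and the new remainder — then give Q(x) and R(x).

Step 1: lead(3x⁶ − 26x⁵ + 20x⁴ + 10x³ − 21x² − 33x − 31) ÷ lead(D) = 3x⁶ ÷ x² = 3x⁴. Subtract (3x⁴)·D = 3x⁶ − 21x⁵ − 18x⁴. Remainder: −5x⁵ + 38x⁴ + 10x³ − 21x² − 33x − 31.
Step 2: lead(−5x⁵ + 38x⁴ + 10x³ − 21x² − 33x − 31) ÷ lead(D) = −5x⁵ ÷ x² = −5x³. Subtract (−5x³)·D = −5x⁵ + 35x⁴ + 30x³. Remainder: 3x⁴ − 20x³ − 21x² − 33x − 31.
Step 3: lead(3x⁴ − 20x³ − 21x² − 33x − 31) ÷ lead(D) = 3x⁴ ÷ x² = 3x². Subtract (3x²)·D = 3x⁴ − 21x³ − 18x². Remainder: x³ − 3x² − 33x − 31.
Step 4: lead(x³ − 3x² − 33x − 31) ÷ lead(D) = x³ ÷ x² = x. Subtract (x)·D = x³ − 7x² − 6x. Remainder: 4x² − 27x − 31.
Step 5: lead(4x² − 27x − 31) ÷ lead(D) = 4x² ÷ x² = 4. Subtract (4)·D = 4x² − 28x − 24. Remainder: x − 7.

Q(x) = 3x⁴ − 5x³ + 3x² + x + 4; R(x) = x − 7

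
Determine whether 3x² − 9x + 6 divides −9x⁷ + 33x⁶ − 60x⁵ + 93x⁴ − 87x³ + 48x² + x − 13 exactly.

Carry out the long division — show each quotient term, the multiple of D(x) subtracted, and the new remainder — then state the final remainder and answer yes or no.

R(x) = 7x − 1, so D(x) is not a factor of P(x). no

Step 1: lead(−9x⁷ + 33x⁶ − 60x⁵ + 93x⁴ − 87x³ + 48x² + x − 13) ÷ lead(D) = −9x⁷ ÷ 3x² = −3x⁵. Subtract (−3x⁵)·D = −9x⁷ + 27x⁶ − 18x⁵. Remainder: 6x⁶ − 42x⁵ + 93x⁴ − 87x³ + 48x² + x − 13.
Step 2: lead(6x⁶ − 42x⁵ + 93x⁴ − 87x³ + 48x² + x − 13) ÷ lead(D) = 6x⁶ ÷ 3x² = 2x⁴. Subtract (2x⁴)·D = 6x⁶ − 18x⁵ + 12x⁴. Remainder: −24x⁵ + 81x⁴ − 87x³ + 48x² + x − 13.
Step 3: lead(−24x⁵ + 81x⁴ − 87x³ + 48x² + x − 13) ÷ lead(D) = −24x⁵ ÷ 3x² = −8x³. Subtract (−8x³)·D = −24x⁵ + 72x⁴ − 48x³. Remainder: 9x⁴ − 39x³ + 48x² + x − 13.
Step 4: lead(9x⁴ − 39x³ + 48x² + x − 13) ÷ lead(D) = 9x⁴ ÷ 3x² = 3x². Subtract (3x²)·D = 9x⁴ − 27x³ + 18x². Remainder: −12x³ + 30x² + x − 13.
Step 5: lead(−12x³ + 30x² + x − 13) ÷ lead(D) = −12x³ ÷ 3x² = −4x. Subtract (−4x)·D = −12x³ + 36x² − 24x. Remainder: −6x² + 25x − 13.
Step 6: lead(−6x² + 25x − 13) ÷ lead(D) = −6x² ÷ 3x² = −2. Subtract (−2)·D = −6x² + 18x − 12. Remainder: 7x − 1.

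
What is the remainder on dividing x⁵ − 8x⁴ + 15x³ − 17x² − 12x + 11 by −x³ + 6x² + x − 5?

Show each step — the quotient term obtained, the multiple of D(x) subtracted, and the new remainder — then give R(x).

Step 1: lead(x⁵ − 8x⁴ + 15x³ − 17x² − 12x + 11) ÷ lead(D) = x⁵ ÷ −x³ = −x². Subtract (−x²)·D = x⁵ − 6x⁴ − x³ + 5x². Remainder: −2x⁴ + 16x³ − 22x² − 12x + 11.
Step 2: lead(−2x⁴ + 16x³ − 22x² − 12x + 11) ÷ lead(D) = −2x⁴ ÷ −x³ = 2x. Subtract (2x)·D = −2x⁴ + 12x³ + 2x² − 10x. Remainder: 4x³ − 24x² − 2x + 11.
Step 3: lead(4x³ − 24x² − 2x + 11) ÷ lead(D) = 4x³ ÷ −x³ = −4. Subtract (−4)·D = 4x³ − 24x² − 4x + 20. Remainder: 2x − 9.

R(x) = 2x − 9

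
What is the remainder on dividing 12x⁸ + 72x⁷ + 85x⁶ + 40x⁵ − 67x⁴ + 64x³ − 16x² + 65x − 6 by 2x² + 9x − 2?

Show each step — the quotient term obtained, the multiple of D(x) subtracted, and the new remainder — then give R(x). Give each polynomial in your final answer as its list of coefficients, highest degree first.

R = [-2, 8]

Step 1: lead(12x⁸ + 72x⁷ + 85x⁶ + 40x⁵ − 67x⁴ + 64x³ − 16x² + 65x − 6) ÷ lead(D) = 12x⁸ ÷ 2x² = 6x⁶. Subtract (6x⁶)·D = 12x⁸ + 54x⁷ − 12x⁶. Remainder: 18x⁷ + 97x⁶ + 40x⁵ − 67x⁴ + 64x³ − 16x² + 65x − 6.
Step 2: lead(18x⁷ + 97x⁶ + 40x⁵ − 67x⁴ + 64x³ − 16x² + 65x − 6) ÷ lead(D) = 18x⁷ ÷ 2x² = 9x⁵. Subtract (9x⁵)·D = 18x⁷ + 81x⁶ − 18x⁵. Remainder: 16x⁶ + 58x⁵ − 67x⁴ + 64x³ − 16x² + 65x − 6.
Step 3: lead(16x⁶ + 58x⁵ − 67x⁴ + 64x³ − 16x² + 65x − 6) ÷ lead(D) = 16x⁶ ÷ 2x² = 8x⁴. Subtract (8x⁴)·D = 16x⁶ + 72x⁵ − 16x⁴. Remainder: −14x⁵ − 51x⁴ + 64x³ − 16x² + 65x − 6.
Step 4: lead(−14x⁵ − 51x⁴ + 64x³ − 16x² + 65x − 6) ÷ lead(D) = −14x⁵ ÷ 2x² = −7x³. Subtract (−7x³)·D = −14x⁵ − 63x⁴ + 14x³. Remainder: 12x⁴ + 50x³ − 16x² + 65x − 6.
Step 5: lead(12x⁴ + 50x³ − 16x² + 65x − 6) ÷ lead(D) = 12x⁴ ÷ 2x² = 6x². Subtract (6x²)·D = 12x⁴ + 54x³ − 12x². Remainder: −4x³ − 4x² + 65x − 6.
Step 6: lead(−4x³ − 4x² + 65x − 6) ÷ lead(D) = −4x³ ÷ 2x² = −2x. Subtract (−2x)·D = −4x³ − 18x² + 4x. Remainder: 14x² + 61x − 6.
Step 7: lead(14x² + 61x − 6) ÷ lead(D) = 14x² ÷ 2x² = 7. Subtract (7)·D = 14x² + 63x − 14. Remainder: −2x + 8.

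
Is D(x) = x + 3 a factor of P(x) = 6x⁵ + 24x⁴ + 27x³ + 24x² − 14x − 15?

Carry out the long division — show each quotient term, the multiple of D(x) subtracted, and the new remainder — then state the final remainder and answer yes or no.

Step 1: lead(6x⁵ + 24x⁴ + 27x³ + 24x² − 14x − 15) ÷ lead(D) = 6x⁵ ÷ x = 6x⁴. Subtract (6x⁴)·D = 6x⁵ + 18x⁴. Remainder: 6x⁴ + 27x³ + 24x² − 14x − 15.
Step 2: lead(6x⁴ + 27x³ + 24x² − 14x − 15) ÷ lead(D) = 6x⁴ ÷ x = 6x³. Subtract (6x³)·D = 6x⁴ + 18x³. Remainder: 9x³ + 24x² − 14x − 15.
Step 3: lead(9x³ + 24x² − 14x − 15) ÷ lead(D) = 9x³ ÷ x = 9x². Subtract (9x²)·D = 9x³ + 27x². Remainder: −3x² − 14x − 15.
Step 4: lead(−3x² − 14x − 15) ÷ lead(D) = −3x² ÷ x = −3x. Subtract (−3x)·D = −3x² − 9x. Remainder: −5x − 15.
Step 5: lead(−5x − 15) ÷ lead(D) = −5x ÷ x = −5. Subtract (−5)·D = −5x − 15. Remainder: 0.

R(x) = 0, so D(x) is a factor of P(x). yes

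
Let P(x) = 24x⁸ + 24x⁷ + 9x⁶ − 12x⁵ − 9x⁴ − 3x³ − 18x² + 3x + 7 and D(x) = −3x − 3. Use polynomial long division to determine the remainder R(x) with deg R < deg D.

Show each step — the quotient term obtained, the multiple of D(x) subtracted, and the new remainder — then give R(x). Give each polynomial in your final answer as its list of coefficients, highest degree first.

R = [1]

Step 1: lead(24x⁸ + 24x⁷ + 9x⁶ − 12x⁵ − 9x⁴ − 3x³ − 18x² + 3x + 7) ÷ lead(D) = 24x⁸ ÷ −3x = −8x⁷. Subtract (−8x⁷)·D = 24x⁸ + 24x⁷. Remainder: 9x⁶ − 12x⁵ − 9x⁴ − 3x³ − 18x² + 3x + 7.
Step 2: lead(9x⁶ − 12x⁵ − 9x⁴ − 3x³ − 18x² + 3x + 7) ÷ lead(D) = 9x⁶ ÷ −3x = −3x⁵. Subtract (−3x⁵)·D = 9x⁶ + 9x⁵. Remainder: −21x⁵ − 9x⁴ − 3x³ − 18x² + 3x + 7.
Step 3: lead(−21x⁵ − 9x⁴ − 3x³ − 18x² + 3x + 7) ÷ lead(D) = −21x⁵ ÷ −3x = 7x⁴. Subtract (7x⁴)·D = −21x⁵ − 21x⁴. Remainder: 12x⁴ − 3x³ − 18x² + 3x + 7.
Step 4: lead(12x⁴ − 3x³ − 18x² + 3x + 7) ÷ lead(D) = 12x⁴ ÷ −3x = −4x³. Subtract (−4x³)·D = 12x⁴ + 12x³. Remainder: −15x³ − 18x² + 3x + 7.
Step 5: lead(−15x³ − 18x² + 3x + 7) ÷ lead(D) = −15x³ ÷ −3x = 5x². Subtract (5x²)·D = −15x³ − 15x². Remainder: −3x² + 3x + 7.
Step 6: lead(−3x² + 3x + 7) ÷ lead(D) = −3x² ÷ −3x = x. Subtract (x)·D = −3x² − 3x. Remainder: 6x + 7.
Step 7: lead(6x + 7) ÷ lead(D) = 6x ÷ −3x = −2. Subtract (−2)·D = 6x + 6. Remainder: 1.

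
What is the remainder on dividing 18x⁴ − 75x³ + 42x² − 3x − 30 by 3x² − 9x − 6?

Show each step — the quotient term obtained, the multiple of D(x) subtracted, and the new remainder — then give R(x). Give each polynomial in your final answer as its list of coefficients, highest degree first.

Step 1: lead(18x⁴ − 75x³ + 42x² − 3x − 30) ÷ lead(D) = 18x⁴ ÷ 3x² = 6x². Subtract (6x²)·D = 18x⁴ − 54x³ − 36x². Remainder: −21x³ + 78x² − 3x − 30.
Step 2: lead(−21x³ + 78x² − 3x − 30) ÷ lead(D) = −21x³ ÷ 3x² = −7x. Subtract (−7x)·D = −21x³ + 63x² + 42x. Remainder: 15x² − 45x − 30.
Step 3: lead(15x² − 45x − 30) ÷ lead(D) = 15x² ÷ 3x² = 5. Subtract (5)·D = 15x² − 45x − 30. Remainder: 0.

R = [0]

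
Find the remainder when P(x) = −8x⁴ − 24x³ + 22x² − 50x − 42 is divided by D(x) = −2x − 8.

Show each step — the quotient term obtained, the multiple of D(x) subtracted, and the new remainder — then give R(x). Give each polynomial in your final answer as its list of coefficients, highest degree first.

Step 1: lead(−8x⁴ − 24x³ + 22x² − 50x − 42) ÷ lead(D) = −8x⁴ ÷ −2x = 4x³. Subtract (4x³)·D = −8x⁴ − 32x³. Remainder: 8x³ + 22x² − 50x − 42.
Step 2: lead(8x³ + 22x² − 50x − 42) ÷ lead(D) = 8x³ ÷ −2x = −4x². Subtract (−4x²)·D = 8x³ + 32x². Remainder: −10x² − 50x − 42.
Step 3: lead(−10x² − 50x − 42) ÷ lead(D) = −10x² ÷ −2x = 5x. Subtract (5x)·D = −10x² − 40x. Remainder: −10x − 42.
Step 4: lead(−10x − 42) ÷ lead(D) = −10x ÷ −2x = 5. Subtract (5)·D = −10x − 40. Remainder: −2.

R = [-2]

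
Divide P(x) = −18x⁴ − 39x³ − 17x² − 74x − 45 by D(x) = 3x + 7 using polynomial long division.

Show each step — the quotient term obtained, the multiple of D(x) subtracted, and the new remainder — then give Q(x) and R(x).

Step 1: lead(−18x⁴ − 39x³ − 17x² − 74x − 45) ÷ lead(D) = −18x⁴ ÷ 3x = −6x³. Subtract (−6x³)·D = −18x⁴ − 42x³. Remainder: 3x³ − 17x² − 74x − 45.
Step 2: lead(3x³ − 17x² − 74x − 45) ÷ lead(D) = 3x³ ÷ 3x = x². Subtract (x²)·D = 3x³ + 7x². Remainder: −24x² − 74x − 45.
Step 3: lead(−24x² − 74x − 45) ÷ lead(D) = −24x² ÷ 3x = −8x. Subtract (−8x)·D = −24x² − 56x. Remainder: −18x − 45.
Step 4: lead(−18x − 45) ÷ lead(D) = −18x ÷ 3x = −6. Subtract (−6)·D = −18x − 42. Remainder: −3.

Q(x) = −6x³ + x² − 8x − 6; R(x) = −3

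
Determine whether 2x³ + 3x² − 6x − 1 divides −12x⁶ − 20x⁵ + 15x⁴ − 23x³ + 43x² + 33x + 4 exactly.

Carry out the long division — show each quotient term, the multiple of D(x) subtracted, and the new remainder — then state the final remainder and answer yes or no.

R(x) = 0, so D(x) is a factor of P(x). yes

Step 1: lead(−12x⁶ − 20x⁵ + 15x⁴ − 23x³ + 43x² + 33x + 4) ÷ lead(D) = −12x⁶ ÷ 2x³ = −6x³. Subtract (−6x³)·D = −12x⁶ − 18x⁵ + 36x⁴ + 6x³. Remainder: −2x⁵ − 21x⁴ − 29x³ + 43x² + 33x + 4.
Step 2: lead(−2x⁵ − 21x⁴ − 29x³ + 43x² + 33x + 4) ÷ lead(D) = −2x⁵ ÷ 2x³ = −x². Subtract (−x²)·D = −2x⁵ − 3x⁴ + 6x³ + x². Remainder: −18x⁴ − 35x³ + 42x² + 33x + 4.
Step 3: lead(−18x⁴ − 35x³ + 42x² + 33x + 4) ÷ lead(D) = −18x⁴ ÷ 2x³ = −9x. Subtract (−9x)·D = −18x⁴ − 27x³ + 54x² + 9x. Remainder: −8x³ − 12x² + 24x + 4.
Step 4: lead(−8x³ − 12x² + 24x + 4) ÷ lead(D) = −8x³ ÷ 2x³ = −4. Subtract (−4)·D = −8x³ − 12x² + 24x + 4. Remainder: 0.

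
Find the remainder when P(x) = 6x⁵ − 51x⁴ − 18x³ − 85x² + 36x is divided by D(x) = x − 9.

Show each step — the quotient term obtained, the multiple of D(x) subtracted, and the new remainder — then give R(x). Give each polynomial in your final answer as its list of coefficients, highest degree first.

Step 1: lead(6x⁵ − 51x⁴ − 18x³ − 85x² + 36x) ÷ lead(D) = 6x⁵ ÷ x = 6x⁴. Subtract (6x⁴)·D = 6x⁵ − 54x⁴. Remainder: 3x⁴ − 18x³ − 85x² + 36x.
Step 2: lead(3x⁴ − 18x³ − 85x² + 36x) ÷ lead(D) = 3x⁴ ÷ x = 3x³. Subtract (3x³)·D = 3x⁴ − 27x³. Remainder: 9x³ − 85x² + 36x.
Step 3: lead(9x³ − 85x² + 36x) ÷ lead(D) = 9x³ ÷ x = 9x². Subtract (9x²)·D = 9x³ − 81x². Remainder: −4x² + 36x.
Step 4: lead(−4x² + 36x) ÷ lead(D) = −4x² ÷ x = −4x. Subtract (−4x)·D = −4x² + 36x. Remainder: 0.

R = [0]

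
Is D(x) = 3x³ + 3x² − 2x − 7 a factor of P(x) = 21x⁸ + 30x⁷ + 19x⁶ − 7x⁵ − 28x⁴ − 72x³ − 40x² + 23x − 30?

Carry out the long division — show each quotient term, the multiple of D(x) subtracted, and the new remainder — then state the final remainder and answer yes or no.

Step 1: lead(21x⁸ + 30x⁷ + 19x⁶ − 7x⁵ − 28x⁴ − 72x³ − 40x² + 23x − 30) ÷ lead(D) = 21x⁸ ÷ 3x³ = 7x⁵. Subtract (7x⁵)·D = 21x⁸ + 21x⁷ − 14x⁶ − 49x⁵. Remainder: 9x⁷ + 33x⁶ + 42x⁵ − 28x⁴ − 72x³ − 40x² + 23x − 30.
Step 2: lead(9x⁷ + 33x⁶ + 42x⁵ − 28x⁴ − 72x³ − 40x² + 23x − 30) ÷ lead(D) = 9x⁷ ÷ 3x³ = 3x⁴. Subtract (3x⁴)·D = 9x⁷ + 9x⁶ − 6x⁵ − 21x⁴. Remainder: 24x⁶ + 48x⁵ − 7x⁴ − 72x³ − 40x² + 23x − 30.
Step 3: lead(24x⁶ + 48x⁵ − 7x⁴ − 72x³ − 40x² + 23x − 30) ÷ lead(D) = 24x⁶ ÷ 3x³ = 8x³. Subtract (8x³)·D = 24x⁶ + 24x⁵ − 16x⁴ − 56x³. Remainder: 24x⁵ + 9x⁴ − 16x³ − 40x² + 23x − 30.
Step 4: lead(24x⁵ + 9x⁴ − 16x³ − 40x² + 23x − 30) ÷ lead(D) = 24x⁵ ÷ 3x³ = 8x². Subtract (8x²)·D = 24x⁵ + 24x⁴ − 16x³ − 56x². Remainder: −15x⁴ + 16x² + 23x − 30.
Step 5: lead(−15x⁴ + 16x² + 23x − 30) ÷ lead(D) = −15x⁴ ÷ 3x³ = −5x. Subtract (−5x)·D = −15x⁴ − 15x³ + 10x² + 35x. Remainder: 15x³ + 6x² − 12x − 30.
Step 6: lead(15x³ + 6x² − 12x − 30) ÷ lead(D) = 15x³ ÷ 3x³ = 5. Subtract (5)·D = 15x³ + 15x² − 10x − 35. Remainder: −9x² − 2x + 5.

R(x) = −9x² − 2x + 5, so D(x) is not a factor of P(x). no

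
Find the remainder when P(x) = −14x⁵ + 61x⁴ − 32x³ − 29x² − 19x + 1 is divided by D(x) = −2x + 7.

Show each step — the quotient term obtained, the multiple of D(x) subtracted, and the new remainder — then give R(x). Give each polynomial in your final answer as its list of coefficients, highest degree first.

R = [8]

Step 1: lead(−14x⁵ + 61x⁴ − 32x³ − 29x² − 19x + 1) ÷ lead(D) = −14x⁵ ÷ −2x = 7x⁴. Subtract (7x⁴)·D = −14x⁵ + 49x⁴. Remainder: 12x⁴ − 32x³ − 29x² − 19x + 1.
Step 2: lead(12x⁴ − 32x³ − 29x² − 19x + 1) ÷ lead(D) = 12x⁴ ÷ −2x = −6x³. Subtract (−6x³)·D = 12x⁴ − 42x³. Remainder: 10x³ − 29x² − 19x + 1.
Step 3: lead(10x³ − 29x² − 19x + 1) ÷ lead(D) = 10x³ ÷ −2x = −5x². Subtract (−5x²)·D = 10x³ − 35x². Remainder: 6x² − 19x + 1.
Step 4: lead(6x² − 19x + 1) ÷ lead(D) = 6x² ÷ −2x = −3x. Subtract (−3x)·D = 6x² − 21x. Remainder: 2x + 1.
Step 5: lead(2x + 1) ÷ lead(D) = 2x ÷ −2x = −1. Subtract (−1)·D = 2x − 7. Remainder: 8.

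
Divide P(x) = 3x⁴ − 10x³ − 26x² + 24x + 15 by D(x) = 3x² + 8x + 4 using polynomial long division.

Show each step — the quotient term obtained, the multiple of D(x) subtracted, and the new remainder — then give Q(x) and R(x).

Step 1: lead(3x⁴ − 10x³ − 26x² + 24x + 15) ÷ lead(D) = 3x⁴ ÷ 3x² = x². Subtract (x²)·D = 3x⁴ + 8x³ + 4x². Remainder: −18x³ − 30x² + 24x + 15.
Step 2: lead(−18x³ − 30x² + 24x + 15) ÷ lead(D) = −18x³ ÷ 3x² = −6x. Subtract (−6x)·D = −18x³ − 48x² − 24x. Remainder: 18x² + 48x + 15.
Step 3: lead(18x² + 48x + 15) ÷ lead(D) = 18x² ÷ 3x² = 6. Subtract (6)·D = 18x² + 48x + 24. Remainder: −9.

Q(x) = x² − 6x + 6; R(x) = −9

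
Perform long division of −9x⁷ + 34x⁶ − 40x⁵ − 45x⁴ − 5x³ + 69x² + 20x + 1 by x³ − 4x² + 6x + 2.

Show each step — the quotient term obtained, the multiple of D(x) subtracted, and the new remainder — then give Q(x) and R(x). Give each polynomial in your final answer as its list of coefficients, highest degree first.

Q = [-9, -2, 6, 9, -1]; R = [-1, 8, 3]

Step 1: lead(−9x⁷ + 34x⁶ − 40x⁵ − 45x⁴ − 5x³ + 69x² + 20x + 1) ÷ lead(D) = −9x⁷ ÷ x³ = −9x⁴. Subtract (−9x⁴)·D = −9x⁷ + 36x⁶ − 54x⁵ − 18x⁴. Remainder: −2x⁶ + 14x⁵ − 27x⁴ − 5x³ + 69x² + 20x + 1.
Step 2: lead(−2x⁶ + 14x⁵ − 27x⁴ − 5x³ + 69x² + 20x + 1) ÷ lead(D) = −2x⁶ ÷ x³ = −2x³. Subtract (−2x³)·D = −2x⁶ + 8x⁵ − 12x⁴ − 4x³. Remainder: 6x⁵ − 15x⁴ − x³ + 69x² + 20x + 1.
Step 3: lead(6x⁵ − 15x⁴ − x³ + 69x² + 20x + 1) ÷ lead(D) = 6x⁵ ÷ x³ = 6x². Subtract (6x²)·D = 6x⁵ − 24x⁴ + 36x³ + 12x². Remainder: 9x⁴ − 37x³ + 57x² + 20x + 1.
Step 4: lead(9x⁴ − 37x³ + 57x² + 20x + 1) ÷ lead(D) = 9x⁴ ÷ x³ = 9x. Subtract (9x)·D = 9x⁴ − 36x³ + 54x² + 18x. Remainder: −x³ + 3x² + 2x + 1.
Step 5: lead(−x³ + 3x² + 2x + 1) ÷ lead(D) = −x³ ÷ x³ = −1. Subtract (−1)·D = −x³ + 4x² − 6x − 2. Remainder: −x² + 8x + 3.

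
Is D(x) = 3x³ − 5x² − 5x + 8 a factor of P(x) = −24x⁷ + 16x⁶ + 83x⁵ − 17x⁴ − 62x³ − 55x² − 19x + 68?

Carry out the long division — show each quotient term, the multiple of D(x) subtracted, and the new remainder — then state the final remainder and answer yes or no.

Step 1: lead(−24x⁷ + 16x⁶ + 83x⁵ − 17x⁴ − 62x³ − 55x² − 19x + 68) ÷ lead(D) = −24x⁷ ÷ 3x³ = −8x⁴. Subtract (−8x⁴)·D = −24x⁷ + 40x⁶ + 40x⁵ − 64x⁴. Remainder: −24x⁶ + 43x⁵ + 47x⁴ − 62x³ − 55x² − 19x + 68.
Step 2: lead(−24x⁶ + 43x⁵ + 47x⁴ − 62x³ − 55x² − 19x + 68) ÷ lead(D) = −24x⁶ ÷ 3x³ = −8x³. Subtract (−8x³)·D = −24x⁶ + 40x⁵ + 40x⁴ − 64x³. Remainder: 3x⁵ + 7x⁴ + 2x³ − 55x² − 19x + 68.
Step 3: lead(3x⁵ + 7x⁴ + 2x³ − 55x² − 19x + 68) ÷ lead(D) = 3x⁵ ÷ 3x³ = x². Subtract (x²)·D = 3x⁵ − 5x⁴ − 5x³ + 8x². Remainder: 12x⁴ + 7x³ − 63x² − 19x + 68.
Step 4: lead(12x⁴ + 7x³ − 63x² − 19x + 68) ÷ lead(D) = 12x⁴ ÷ 3x³ = 4x. Subtract (4x)·D = 12x⁴ − 20x³ − 20x² + 32x. Remainder: 27x³ − 43x² − 51x + 68.
Step 5: lead(27x³ − 43x² − 51x + 68) ÷ lead(D) = 27x³ ÷ 3x³ = 9. Subtract (9)·D = 27x³ − 45x² − 45x + 72. Remainder: 2x² − 6x − 4.

R(x) = 2x² − 6x − 4, so D(x) is not a factor of P(x). no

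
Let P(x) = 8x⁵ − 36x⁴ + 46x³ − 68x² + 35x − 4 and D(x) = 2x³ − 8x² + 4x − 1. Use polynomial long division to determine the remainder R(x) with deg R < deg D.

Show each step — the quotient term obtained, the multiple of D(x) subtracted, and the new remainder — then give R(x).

R(x) = 5x + 3

Step 1: lead(8x⁵ − 36x⁴ + 46x³ − 68x² + 35x − 4) ÷ lead(D) = 8x⁵ ÷ 2x³ = 4x². Subtract (4x²)·D = 8x⁵ − 32x⁴ + 16x³ − 4x². Remainder: −4x⁴ + 30x³ − 64x² + 35x − 4.
Step 2: lead(−4x⁴ + 30x³ − 64x² + 35x − 4) ÷ lead(D) = −4x⁴ ÷ 2x³ = −2x. Subtract (−2x)·D = −4x⁴ + 16x³ − 8x² + 2x. Remainder: 14x³ − 56x² + 33x − 4.
Step 3: lead(14x³ − 56x² + 33x − 4) ÷ lead(D) = 14x³ ÷ 2x³ = 7. Subtract (7)·D = 14x³ − 56x² + 28x − 7. Remainder: 5x + 3.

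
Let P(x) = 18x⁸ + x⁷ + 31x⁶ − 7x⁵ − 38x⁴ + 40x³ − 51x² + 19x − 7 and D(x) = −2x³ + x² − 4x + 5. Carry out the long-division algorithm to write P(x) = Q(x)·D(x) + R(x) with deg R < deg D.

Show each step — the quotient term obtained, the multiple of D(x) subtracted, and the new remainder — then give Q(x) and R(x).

Q(x) = −9x⁵ − 5x⁴ − 9x² + 2x − 1; R(x) = 3x² + 5x − 2

Step 1: lead(18x⁸ + x⁷ + 31x⁶ − 7x⁵ − 38x⁴ + 40x³ − 51x² + 19x − 7) ÷ lead(D) = 18x⁸ ÷ −2x³ = −9x⁵. Subtract (−9x⁵)·D = 18x⁸ − 9x⁷ + 36x⁶ − 45x⁵. Remainder: 10x⁷ − 5x⁶ + 38x⁵ − 38x⁴ + 40x³ − 51x² + 19x − 7.
Step 2: lead(10x⁷ − 5x⁶ + 38x⁵ − 38x⁴ + 40x³ − 51x² + 19x − 7) ÷ lead(D) = 10x⁷ ÷ −2x³ = −5x⁴. Subtract (−5x⁴)·D = 10x⁷ − 5x⁶ + 20x⁵ − 25x⁴. Remainder: 18x⁵ − 13x⁴ + 40x³ − 51x² + 19x − 7.
Step 3: lead(18x⁵ − 13x⁴ + 40x³ − 51x² + 19x − 7) ÷ lead(D) = 18x⁵ ÷ −2x³ = −9x². Subtract (−9x²)·D = 18x⁵ − 9x⁴ + 36x³ − 45x². Remainder: −4x⁴ + 4x³ − 6x² + 19x − 7.
Step 4: lead(−4x⁴ + 4x³ − 6x² + 19x − 7) ÷ lead(D) = −4x⁴ ÷ −2x³ = 2x. Subtract (2x)·D = −4x⁴ + 2x³ − 8x² + 10x. Remainder: 2x³ + 2x² + 9x − 7.
Step 5: lead(2x³ + 2x² + 9x − 7) ÷ lead(D) = 2x³ ÷ −2x³ = −1. Subtract (−1)·D = 2x³ − x² + 4x − 5. Remainder: 3x² + 5x − 2.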